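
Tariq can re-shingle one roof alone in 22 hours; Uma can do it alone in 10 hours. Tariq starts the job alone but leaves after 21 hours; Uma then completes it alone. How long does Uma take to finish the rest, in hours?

5/11 hours

In 21 hours Tariq does 21/22 of the job, leaving 1/22.
Uma works at 1/10 per hour, so finishing takes 1/22 ÷ 1/10 = 5/11 hours.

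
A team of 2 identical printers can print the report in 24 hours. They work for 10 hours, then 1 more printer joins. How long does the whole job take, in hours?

One printer does 1/48 of the job per hour.
After 10 hours with 2 printers, 5/12 is done (7/12 left).
With 3 printers the rate is 3/48 = 1/16, so the rest takes 7/12 ÷ 1/16 = 28/3 hours.
Total = 10 + 28/3 = 58/3 hours.

58/3 hours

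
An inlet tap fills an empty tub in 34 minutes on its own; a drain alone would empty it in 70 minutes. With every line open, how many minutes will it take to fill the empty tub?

595/9 minutes

Net rate = 1/34 − 1/70 = (35 − 17)/1190 = 18/1190 = 9/595 per minute.
Filling time = 1 ÷ (9/595) = 595/9 minutes.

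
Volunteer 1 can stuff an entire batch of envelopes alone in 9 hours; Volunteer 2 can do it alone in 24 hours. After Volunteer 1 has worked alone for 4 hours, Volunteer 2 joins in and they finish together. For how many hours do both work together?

40/11 hours

In 4 hours Volunteer 1 does 4/9 of the job, leaving 5/9.
Volunteer 1 and Volunteer 2 together work at 11/72 per hour, so finishing takes 5/9 ÷ 11/72 = 40/11 hours.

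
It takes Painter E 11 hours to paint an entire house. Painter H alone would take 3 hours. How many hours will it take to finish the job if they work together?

33/14 hours

Combined rate: 1/11 + 1/3 = (3 + 11)/33 = 14/33 per hour.
Time = 1 ÷ (14/33) = 33/14 hours.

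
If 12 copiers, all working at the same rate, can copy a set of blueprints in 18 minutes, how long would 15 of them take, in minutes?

Total work is 12·18 = 216 copier-minutes.
With 15 copiers: 216/15 = 72/5 minutes.

72/5 minutes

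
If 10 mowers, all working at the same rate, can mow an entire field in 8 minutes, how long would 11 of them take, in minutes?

Total work is 10·8 = 80 mower-minutes.
With 11 mowers: 80/11 minutes.

80/11 minutes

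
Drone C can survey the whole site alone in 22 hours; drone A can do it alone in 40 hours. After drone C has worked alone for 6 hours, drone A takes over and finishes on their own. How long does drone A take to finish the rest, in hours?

In 6 hours drone C does 6/22 = 3/11 of the job, leaving 8/11.
Drone A works at 1/40 per hour, so finishing takes 8/11 ÷ 1/40 = 320/11 hours.

320/11 hours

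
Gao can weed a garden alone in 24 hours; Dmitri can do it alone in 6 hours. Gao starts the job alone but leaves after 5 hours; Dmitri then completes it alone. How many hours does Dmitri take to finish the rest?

In 5 hours Gao does 5/24 of the job, leaving 19/24.
Dmitri works at 1/6 per hour, so finishing takes 19/24 ÷ 1/6 = 19/4 hours.

19/4 hours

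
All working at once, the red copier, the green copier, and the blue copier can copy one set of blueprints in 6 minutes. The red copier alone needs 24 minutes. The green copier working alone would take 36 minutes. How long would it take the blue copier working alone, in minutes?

72/7 minutes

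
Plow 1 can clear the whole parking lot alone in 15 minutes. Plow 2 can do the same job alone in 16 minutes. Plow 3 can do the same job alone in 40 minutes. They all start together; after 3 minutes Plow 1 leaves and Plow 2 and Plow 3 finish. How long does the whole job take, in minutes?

In the first 3 minutes the combined rate is 37/240, so 37/80 of the job is done, leaving 43/80.
After Plow 1 leaves the rate is 7/80 per minute; the remaining 43/80 takes 43/7 minutes.
Total = 3 + 43/7 = 64/7 minutes.

64/7 minutes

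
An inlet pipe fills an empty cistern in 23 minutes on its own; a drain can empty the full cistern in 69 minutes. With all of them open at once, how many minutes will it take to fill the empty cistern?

69/2 minutes

Net rate = 1/23 − 1/69 = (3 − 1)/69 = 2/69 per minute.
Filling time = 1 ÷ (2/69) = 69/2 minutes.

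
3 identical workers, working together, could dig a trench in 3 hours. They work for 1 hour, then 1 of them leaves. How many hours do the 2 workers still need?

3 hours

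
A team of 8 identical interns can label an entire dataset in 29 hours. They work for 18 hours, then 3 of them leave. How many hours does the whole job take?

One intern does 1/232 of the job per hour.
After 18 hours with 8 interns, 18/29 is done (11/29 left).
With 5 interns the rate is 5/232, so the rest takes 11/29 ÷ 5/232 = 88/5 hours.
Total = 18 + 88/5 = 178/5 hours.

178/5 hours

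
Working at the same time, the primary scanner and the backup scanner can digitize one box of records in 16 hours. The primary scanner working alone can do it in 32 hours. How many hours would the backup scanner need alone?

32 hours

Combined rate is 1/16 per hour.
Known contribution: 1/32 per hour.
So the backup scanner's rate is 1/16 − 1/32 = 1/32, meaning 32 hours alone.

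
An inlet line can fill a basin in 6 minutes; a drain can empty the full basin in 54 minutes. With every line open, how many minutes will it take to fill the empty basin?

27/4 minutes

Net rate = 1/6 − 1/54 = (9 − 1)/54 = 8/54 = 4/27 per minute.
Filling time = 1 ÷ (4/27) = 27/4 minutes.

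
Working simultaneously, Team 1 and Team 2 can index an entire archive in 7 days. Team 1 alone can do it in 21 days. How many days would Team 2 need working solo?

21/2 days

Combined rate is 1/7 per day.
Known contribution: 1/21 per day.
So Team 2's rate is 1/7 − 1/21 = 2/21, meaning 21/2 days alone.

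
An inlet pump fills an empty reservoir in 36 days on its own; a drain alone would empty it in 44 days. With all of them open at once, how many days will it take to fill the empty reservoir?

198 days

Net rate = 1/36 − 1/44 = (11 − 9)/396 = 2/396 = 1/198 per day.
Filling time = 1 ÷ (1/198) = 198 days.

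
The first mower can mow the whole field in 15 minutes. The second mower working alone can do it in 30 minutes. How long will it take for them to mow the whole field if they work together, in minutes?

Combined rate: 1/15 + 1/30 = (2 + 1)/30 = 3/30 = 1/10 per minute.
Time = 1 ÷ (1/10) = 10 minutes.

10 minutes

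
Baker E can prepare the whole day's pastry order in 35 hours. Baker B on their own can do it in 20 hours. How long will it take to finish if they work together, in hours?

Combined rate: 1/35 + 1/20 = (4 + 7)/140 = 11/140 per hour.
Time = 1 ÷ (11/140) = 140/11 hours.

140/11 hours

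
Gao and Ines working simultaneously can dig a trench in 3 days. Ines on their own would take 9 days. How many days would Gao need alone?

Combined rate is 1/3 per day.
Known contribution: 1/9 per day.
So Gao's rate is 1/3 − 1/9 = 2/9, meaning 9/2 days alone.

9/2 days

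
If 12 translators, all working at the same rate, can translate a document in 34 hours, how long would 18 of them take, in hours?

Total work is 12·34 = 408 translator-hours.
With 18 translators: 408/18 = 68/3 hours.

68/3 hours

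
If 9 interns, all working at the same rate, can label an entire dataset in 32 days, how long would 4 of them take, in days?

72 days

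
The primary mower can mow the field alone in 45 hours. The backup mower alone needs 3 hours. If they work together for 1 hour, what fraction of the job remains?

29/45

Combined rate: 1/45 + 1/3 = (1 + 15)/45 = 16/45 per hour.
In 1 hour they complete 1·16/45 = 16/45 of the job.
So 29/45 remains.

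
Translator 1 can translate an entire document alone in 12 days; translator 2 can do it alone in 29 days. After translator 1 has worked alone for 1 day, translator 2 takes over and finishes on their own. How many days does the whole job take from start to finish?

331/12 days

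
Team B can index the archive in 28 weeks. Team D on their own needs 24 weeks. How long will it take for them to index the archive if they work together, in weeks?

168/13 weeks

Combined rate: 1/28 + 1/24 = (6 + 7)/168 = 13/168 per week.
Time = 1 ÷ (13/168) = 168/13 weeks.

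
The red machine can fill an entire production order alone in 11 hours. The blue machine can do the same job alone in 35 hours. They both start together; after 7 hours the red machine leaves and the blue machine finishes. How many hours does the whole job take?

140/11 hours

In the first 7 hours the combined rate is 46/385, so 46/55 of the job is done, leaving 9/55.
After the red machine leaves the rate is 1/35 per hour; the remaining 9/55 takes 63/11 hours.
Total = 7 + 63/11 = 140/11 hours.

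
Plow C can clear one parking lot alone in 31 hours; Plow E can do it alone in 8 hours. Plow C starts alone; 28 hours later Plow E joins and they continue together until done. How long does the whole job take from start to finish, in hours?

372/13 hours

In 28 hours Plow C does 28/31 of the job, leaving 3/31.
Plow C and Plow E together work at 39/248 per hour, so finishing takes 3/31 ÷ 39/248 = 8/13 hours.
Total time = 28 + 8/13 = 372/13 hours.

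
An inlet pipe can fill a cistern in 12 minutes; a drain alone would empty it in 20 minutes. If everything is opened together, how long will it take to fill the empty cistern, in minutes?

Net rate = 1/12 − 1/20 = (5 − 3)/60 = 2/60 = 1/30 per minute.
Filling time = 1 ÷ (1/30) = 30 minutes.

30 minutes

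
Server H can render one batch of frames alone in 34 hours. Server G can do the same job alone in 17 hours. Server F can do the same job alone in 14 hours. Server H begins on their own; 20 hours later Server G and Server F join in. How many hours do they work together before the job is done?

In the first 20 hours Server H alone does 20/34 = 10/17 of the job, leaving 7/17.
Once everyone is working, combined rate: 1/34 + 1/17 + 1/14 = (7 + 14 + 17)/238 = 38/238 = 19/119 per hour.
Remaining 7/17 at 19/119 per hour takes 49/19 hours.

49/19 hours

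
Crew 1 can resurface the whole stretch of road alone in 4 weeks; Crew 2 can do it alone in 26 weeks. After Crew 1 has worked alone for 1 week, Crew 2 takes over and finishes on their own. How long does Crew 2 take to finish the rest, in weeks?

In 1 week Crew 1 does 1/4 of the job, leaving 3/4.
Crew 2 works at 1/26 per week, so finishing takes 3/4 ÷ 1/26 = 39/2 weeks.

39/2 weeks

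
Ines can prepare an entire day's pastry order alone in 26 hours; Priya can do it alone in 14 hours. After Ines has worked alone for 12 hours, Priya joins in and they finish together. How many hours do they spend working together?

49/10 hours

In 12 hours Ines does 12/26 = 6/13 of the job, leaving 7/13.
Ines and Priya together work at 10/91 per hour, so finishing takes 7/13 ÷ 10/91 = 49/10 hours.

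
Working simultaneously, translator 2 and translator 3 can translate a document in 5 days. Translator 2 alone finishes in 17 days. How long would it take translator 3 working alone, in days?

85/12 days

Combined rate is 1/5 per day.
Known contribution: 1/17 per day.
So translator 3's rate is 1/5 − 1/17 = 12/85, meaning 85/12 days alone.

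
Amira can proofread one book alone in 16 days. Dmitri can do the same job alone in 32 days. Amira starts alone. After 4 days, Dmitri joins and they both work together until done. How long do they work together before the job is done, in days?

In the first 4 days Amira alone does 4/16 = 1/4 of the job, leaving 3/4.
Once everyone is working, combined rate: 1/16 + 1/32 = (2 + 1)/32 = 3/32 per day.
Remaining 3/4 at 3/32 per day takes 8 days.

8 days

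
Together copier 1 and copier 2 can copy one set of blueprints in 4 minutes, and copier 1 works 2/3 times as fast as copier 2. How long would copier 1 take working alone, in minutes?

10 minutes

Let copier 2's rate be r; then copier 1's rate is (2/3)r, so together (2/3 + 1)r = (5/3)r = 1/4.
Thus r = 3/20 per minute.
Copier 2 alone: 20/3 minutes; copier 1 alone: 10 minutes.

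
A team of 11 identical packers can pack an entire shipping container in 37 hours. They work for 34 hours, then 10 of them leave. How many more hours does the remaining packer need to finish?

33 hours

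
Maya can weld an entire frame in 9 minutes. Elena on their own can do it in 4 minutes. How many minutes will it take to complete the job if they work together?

With two workers the combined time is the product over the sum: 9·4/(9+4) = 36/13 minutes.

36/13 minutes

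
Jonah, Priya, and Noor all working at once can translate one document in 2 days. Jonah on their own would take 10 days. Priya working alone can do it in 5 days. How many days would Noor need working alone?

5 days

Combined rate is 1/2 per day.
Known contribution: 1/10 + 1/5 = (1 + 2)/10 = 3/10 per day.
So Noor's rate is 1/2 − 3/10 = 1/5, meaning 5 days alone.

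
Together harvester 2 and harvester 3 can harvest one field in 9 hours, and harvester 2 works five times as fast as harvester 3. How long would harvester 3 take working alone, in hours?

Let harvester 3's rate be r; then harvester 2's rate is 5r, so together (5 + 1)r = 6r = 1/9.
Thus r = 1/54 per hour.
Harvester 3 alone: 54 hours; harvester 2 alone: 54/5 hours.

54 hours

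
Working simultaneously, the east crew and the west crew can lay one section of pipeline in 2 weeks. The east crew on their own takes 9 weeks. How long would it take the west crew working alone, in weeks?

18/7 weeks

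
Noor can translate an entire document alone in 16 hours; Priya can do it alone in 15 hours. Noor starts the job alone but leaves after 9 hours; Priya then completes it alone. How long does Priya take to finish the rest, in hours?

105/16 hours

In 9 hours Noor does 9/16 of the job, leaving 7/16.
Priya works at 1/15 per hour, so finishing takes 7/16 ÷ 1/15 = 105/16 hours.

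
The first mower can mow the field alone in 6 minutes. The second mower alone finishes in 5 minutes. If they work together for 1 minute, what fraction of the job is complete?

Combined rate: 1/6 + 1/5 = (5 + 6)/30 = 11/30 per minute.
In 1 minute they complete 1·11/30 = 11/30 of the job.

11/30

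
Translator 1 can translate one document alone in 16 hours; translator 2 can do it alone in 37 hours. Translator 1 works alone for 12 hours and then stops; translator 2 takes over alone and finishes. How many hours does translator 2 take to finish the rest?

37/4 hours

In 12 hours translator 1 does 12/16 = 3/4 of the job, leaving 1/4.
Translator 2 works at 1/37 per hour, so finishing takes 1/4 ÷ 1/37 = 37/4 hours.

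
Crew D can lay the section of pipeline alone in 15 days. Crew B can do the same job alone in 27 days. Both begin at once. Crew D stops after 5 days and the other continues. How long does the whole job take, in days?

18 days

In the first 5 days the combined rate is 14/135, so 14/27 of the job is done, leaving 13/27.
After Crew D leaves the rate is 1/27 per day; the remaining 13/27 takes 13 days.
Total = 5 + 13 = 18 days.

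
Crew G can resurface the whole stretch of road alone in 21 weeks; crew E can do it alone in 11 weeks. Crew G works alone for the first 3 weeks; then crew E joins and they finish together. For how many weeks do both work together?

In 3 weeks crew G does 3/21 = 1/7 of the job, leaving 6/7.
Crew G and crew E together work at 32/231 per week, so finishing takes 6/7 ÷ 32/231 = 99/16 weeks.

99/16 weeks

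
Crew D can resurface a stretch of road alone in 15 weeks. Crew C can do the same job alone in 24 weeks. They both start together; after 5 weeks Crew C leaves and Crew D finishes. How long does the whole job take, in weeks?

95/8 weeks

In the first 5 weeks the combined rate is 13/120, so 13/24 of the job is done, leaving 11/24.
After Crew C leaves the rate is 1/15 per week; the remaining 11/24 takes 55/8 weeks.
Total = 5 + 55/8 = 95/8 weeks.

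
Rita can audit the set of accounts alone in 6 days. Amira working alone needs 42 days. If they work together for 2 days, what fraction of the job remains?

13/21

Combined rate: 1/6 + 1/42 = (7 + 1)/42 = 8/42 = 4/21 per day.
In 2 days they complete 2·4/21 = 8/21 of the job.
So 13/21 remains.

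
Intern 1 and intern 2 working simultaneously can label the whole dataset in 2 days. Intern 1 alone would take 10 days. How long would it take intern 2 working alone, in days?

5/2 days

Combined rate is 1/2 per day.
Known contribution: 1/10 per day.
So intern 2's rate is 1/2 − 1/10 = 2/5, meaning 5/2 days alone.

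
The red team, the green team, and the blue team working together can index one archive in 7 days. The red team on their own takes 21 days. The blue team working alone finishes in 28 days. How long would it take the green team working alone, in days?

Combined rate is 1/7 per day.
Known contribution: 1/21 + 1/28 = (4 + 3)/84 = 7/84 = 1/12 per day.
So the green team's rate is 1/7 − 1/12 = 5/84, meaning 84/5 days alone.

84/5 days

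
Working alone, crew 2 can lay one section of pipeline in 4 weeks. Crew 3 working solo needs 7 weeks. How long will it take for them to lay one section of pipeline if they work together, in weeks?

With two workers the combined time is the product over the sum: 4·7/(4+7) = 28/11 weeks.

28/11 weeks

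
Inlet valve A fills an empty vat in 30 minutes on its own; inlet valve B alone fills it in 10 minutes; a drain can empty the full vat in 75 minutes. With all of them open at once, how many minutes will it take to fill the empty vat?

Net rate = 1/30 + 1/10 − 1/75 = (5 + 15 − 2)/150 = 18/150 = 3/25 per minute.
Filling time = 1 ÷ (3/25) = 25/3 minutes.

25/3 minutes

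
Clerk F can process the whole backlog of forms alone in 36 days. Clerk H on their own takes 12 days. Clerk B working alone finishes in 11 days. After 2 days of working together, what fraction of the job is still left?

Combined rate: 1/36 + 1/12 + 1/11 = (11 + 33 + 36)/396 = 80/396 = 20/99 per day.
In 2 days they complete 2·20/99 = 40/99 of the job.
So 59/99 remains.

59/99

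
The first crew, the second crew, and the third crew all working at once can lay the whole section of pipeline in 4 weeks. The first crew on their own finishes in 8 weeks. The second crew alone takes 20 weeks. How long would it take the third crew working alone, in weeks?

40/3 weeks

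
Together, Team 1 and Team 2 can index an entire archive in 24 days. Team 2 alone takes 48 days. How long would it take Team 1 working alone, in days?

Combined rate is 1/24 per day.
Known contribution: 1/48 per day.
So Team 1's rate is 1/24 − 1/48 = 1/48, meaning 48 days alone.

48 days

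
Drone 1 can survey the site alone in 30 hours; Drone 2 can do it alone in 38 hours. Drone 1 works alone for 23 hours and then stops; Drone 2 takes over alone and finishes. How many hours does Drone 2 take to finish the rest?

133/15 hours

In 23 hours Drone 1 does 23/30 of the job, leaving 7/30.
Drone 2 works at 1/38 per hour, so finishing takes 7/30 ÷ 1/38 = 133/15 hours.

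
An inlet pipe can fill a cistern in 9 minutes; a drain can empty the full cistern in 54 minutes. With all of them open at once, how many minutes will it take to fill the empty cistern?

54/5 minutes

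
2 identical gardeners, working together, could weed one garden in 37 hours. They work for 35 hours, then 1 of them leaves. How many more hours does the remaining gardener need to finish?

4 hours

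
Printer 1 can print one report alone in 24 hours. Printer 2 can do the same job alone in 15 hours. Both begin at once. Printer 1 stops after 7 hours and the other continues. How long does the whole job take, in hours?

In the first 7 hours the combined rate is 13/120, so 91/120 of the job is done, leaving 29/120.
After printer 1 leaves the rate is 1/15 per hour; the remaining 29/120 takes 29/8 hours.
Total = 7 + 29/8 = 85/8 hours.

85/8 hours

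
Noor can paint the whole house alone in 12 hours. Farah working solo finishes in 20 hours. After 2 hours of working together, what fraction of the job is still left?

11/15

Combined rate: 1/12 + 1/20 = (5 + 3)/60 = 8/60 = 2/15 per hour.
In 2 hours they complete 2·2/15 = 4/15 of the job.
So 11/15 remains.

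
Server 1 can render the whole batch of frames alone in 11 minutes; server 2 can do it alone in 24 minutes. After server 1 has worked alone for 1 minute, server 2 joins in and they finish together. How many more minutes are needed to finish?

In 1 minute server 1 does 1/11 of the job, leaving 10/11.
Server 1 and server 2 together work at 35/264 per minute, so finishing takes 10/11 ÷ 35/264 = 48/7 minutes.

48/7 minutes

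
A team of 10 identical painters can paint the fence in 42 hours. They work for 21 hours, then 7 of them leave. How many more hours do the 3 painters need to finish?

70 hours

One painter does 1/420 of the job per hour.
After 21 hours with 10 painters, 1/2 is done (1/2 left).
With 3 painters the rate is 3/420 = 1/140, so the rest takes 1/2 ÷ 1/140 = 70 hours.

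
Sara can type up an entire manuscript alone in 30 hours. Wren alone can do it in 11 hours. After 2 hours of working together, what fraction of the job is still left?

Combined rate: 1/30 + 1/11 = (11 + 30)/330 = 41/330 per hour.
In 2 hours they complete 2·41/330 = 41/165 of the job.
So 124/165 remains.

124/165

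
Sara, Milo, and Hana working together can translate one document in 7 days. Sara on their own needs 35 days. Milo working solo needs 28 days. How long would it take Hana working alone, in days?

140/11 days

Combined rate is 1/7 per day.
Known contribution: 1/35 + 1/28 = (4 + 5)/140 = 9/140 per day.
So Hana's rate is 1/7 − 9/140 = 11/140, meaning 140/11 days alone.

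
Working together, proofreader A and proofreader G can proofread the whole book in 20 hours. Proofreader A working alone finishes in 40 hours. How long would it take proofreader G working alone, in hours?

Combined rate is 1/20 per hour.
Known contribution: 1/40 per hour.
So proofreader G's rate is 1/20 − 1/40 = 1/40, meaning 40 hours alone.

40 hours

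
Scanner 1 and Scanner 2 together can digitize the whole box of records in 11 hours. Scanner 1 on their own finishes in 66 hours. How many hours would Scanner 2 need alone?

Combined rate is 1/11 per hour.
Known contribution: 1/66 per hour.
So Scanner 2's rate is 1/11 − 1/66 = 5/66, meaning 66/5 hours alone.

66/5 hours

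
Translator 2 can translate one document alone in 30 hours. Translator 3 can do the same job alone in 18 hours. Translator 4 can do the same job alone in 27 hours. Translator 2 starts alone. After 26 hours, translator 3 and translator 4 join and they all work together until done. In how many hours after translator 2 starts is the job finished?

In the first 26 hours translator 2 alone does 26/30 = 13/15 of the job, leaving 2/15.
Once everyone is working, combined rate: 1/30 + 1/18 + 1/27 = (9 + 15 + 10)/270 = 34/270 = 17/135 per hour.
Remaining 2/15 at 17/135 per hour takes 18/17 hours.
Total from the start = 26 + 18/17 = 460/17 hours.

460/17 hours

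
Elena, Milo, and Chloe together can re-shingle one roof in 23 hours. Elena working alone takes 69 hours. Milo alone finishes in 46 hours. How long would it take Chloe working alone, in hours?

138 hours

Combined rate is 1/23 per hour.
Known contribution: 1/69 + 1/46 = (2 + 3)/138 = 5/138 per hour.
So Chloe's rate is 1/23 − 5/138 = 1/138, meaning 138 hours alone.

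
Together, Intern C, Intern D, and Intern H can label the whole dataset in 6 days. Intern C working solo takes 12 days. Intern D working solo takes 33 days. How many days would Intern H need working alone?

132/7 days

Combined rate is 1/6 per day.
Known contribution: 1/12 + 1/33 = (11 + 4)/132 = 15/132 = 5/44 per day.
So Intern H's rate is 1/6 − 5/44 = 7/132, meaning 132/7 days alone.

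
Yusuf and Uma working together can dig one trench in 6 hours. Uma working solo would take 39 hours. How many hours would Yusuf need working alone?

78/11 hours

Combined rate is 1/6 per hour.
Known contribution: 1/39 per hour.
So Yusuf's rate is 1/6 − 1/39 = 11/78, meaning 78/11 hours alone.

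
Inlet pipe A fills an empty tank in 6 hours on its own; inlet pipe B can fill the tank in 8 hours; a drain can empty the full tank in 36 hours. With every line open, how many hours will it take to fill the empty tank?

72/19 hours

Net rate = 1/6 + 1/8 − 1/36 = (12 + 9 − 2)/72 = 19/72 per hour.
Filling time = 1 ÷ (19/72) = 72/19 hours.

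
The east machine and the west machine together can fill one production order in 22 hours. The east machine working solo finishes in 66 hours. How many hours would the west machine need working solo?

Combined rate is 1/22 per hour.
Known contribution: 1/66 per hour.
So the west machine's rate is 1/22 − 1/66 = 1/33, meaning 33 hours alone.

33 hours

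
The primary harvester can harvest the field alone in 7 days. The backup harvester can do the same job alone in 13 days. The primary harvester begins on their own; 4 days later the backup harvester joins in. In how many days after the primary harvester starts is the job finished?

119/20 days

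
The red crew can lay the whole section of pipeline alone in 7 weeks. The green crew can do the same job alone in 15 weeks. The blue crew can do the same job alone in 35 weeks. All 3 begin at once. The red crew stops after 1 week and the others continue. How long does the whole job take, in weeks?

9 weeks

In the first 1 week the combined rate is 5/21, so 5/21 of the job is done, leaving 16/21.
After the red crew leaves the rate is 2/21 per week; the remaining 16/21 takes 8 weeks.
Total = 1 + 8 = 9 weeks.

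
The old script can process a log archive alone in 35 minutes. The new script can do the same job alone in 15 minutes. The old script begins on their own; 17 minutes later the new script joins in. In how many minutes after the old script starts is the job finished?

112/5 minutes

In the first 17 minutes the old script alone does 17/35 of the job, leaving 18/35.
Once everyone is working, combined rate: 1/35 + 1/15 = (3 + 7)/105 = 10/105 = 2/21 per minute.
Remaining 18/35 at 2/21 per minute takes 27/5 minutes.
Total from the start = 17 + 27/5 = 112/5 minutes.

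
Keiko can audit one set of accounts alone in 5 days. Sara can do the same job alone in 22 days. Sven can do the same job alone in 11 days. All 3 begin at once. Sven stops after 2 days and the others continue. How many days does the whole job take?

In the first 2 days the combined rate is 37/110, so 37/55 of the job is done, leaving 18/55.
After Sven leaves the rate is 27/110 per day; the remaining 18/55 takes 4/3 days.
Total = 2 + 4/3 = 10/3 days.

10/3 days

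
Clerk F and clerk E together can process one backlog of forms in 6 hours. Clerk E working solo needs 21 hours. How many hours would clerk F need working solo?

42/5 hours

Combined rate is 1/6 per hour.
Known contribution: 1/21 per hour.
So clerk F's rate is 1/6 − 1/21 = 5/42, meaning 42/5 hours alone.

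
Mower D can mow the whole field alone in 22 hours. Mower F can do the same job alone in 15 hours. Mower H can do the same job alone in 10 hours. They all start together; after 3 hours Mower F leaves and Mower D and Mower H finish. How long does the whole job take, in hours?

In the first 3 hours the combined rate is 7/33, so 7/11 of the job is done, leaving 4/11.
After Mower F leaves the rate is 8/55 per hour; the remaining 4/11 takes 5/2 hours.
Total = 3 + 5/2 = 11/2 hours.

11/2 hours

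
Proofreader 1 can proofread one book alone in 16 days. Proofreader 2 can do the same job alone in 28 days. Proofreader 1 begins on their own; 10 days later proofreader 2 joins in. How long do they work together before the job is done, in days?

42/11 days

In the first 10 days proofreader 1 alone does 10/16 = 5/8 of the job, leaving 3/8.
Once everyone is working, combined rate: 1/16 + 1/28 = (7 + 4)/112 = 11/112 per day.
Remaining 3/8 at 11/112 per day takes 42/11 days.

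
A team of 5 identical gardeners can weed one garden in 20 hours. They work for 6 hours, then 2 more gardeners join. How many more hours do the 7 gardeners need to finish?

One gardener does 1/100 of the job per hour.
After 6 hours with 5 gardeners, 3/10 is done (7/10 left).
With 7 gardeners the rate is 7/100, so the rest takes 7/10 ÷ 7/100 = 10 hours.

10 hours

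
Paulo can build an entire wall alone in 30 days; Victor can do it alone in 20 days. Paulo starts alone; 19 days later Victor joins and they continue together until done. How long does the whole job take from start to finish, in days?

In 19 days Paulo does 19/30 of the job, leaving 11/30.
Paulo and Victor together work at 1/12 per day, so finishing takes 11/30 ÷ 1/12 = 22/5 days.
Total time = 19 + 22/5 = 117/5 days.

117/5 days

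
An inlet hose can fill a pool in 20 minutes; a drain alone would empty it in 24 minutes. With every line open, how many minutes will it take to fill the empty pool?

Net rate = 1/20 − 1/24 = (6 − 5)/120 = 1/120 per minute.
Filling time = 1 ÷ (1/120) = 120 minutes.

120 minutes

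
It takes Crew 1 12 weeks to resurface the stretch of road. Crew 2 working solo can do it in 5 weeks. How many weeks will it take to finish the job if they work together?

With two workers the combined time is the product over the sum: 12·5/(12+5) = 60/17 weeks.

60/17 weeks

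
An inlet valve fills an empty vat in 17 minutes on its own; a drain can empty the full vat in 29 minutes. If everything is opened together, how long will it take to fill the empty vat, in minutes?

493/12 minutes

Net rate = 1/17 − 1/29 = (29 − 17)/493 = 12/493 per minute.
Filling time = 1 ÷ (12/493) = 493/12 minutes.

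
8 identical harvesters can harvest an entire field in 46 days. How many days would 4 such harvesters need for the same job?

Total work is 8·46 = 368 harvester-days.
With 4 harvesters: 368/4 = 92 days.

92 days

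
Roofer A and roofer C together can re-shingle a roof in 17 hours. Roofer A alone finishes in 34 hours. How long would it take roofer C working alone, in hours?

34 hours

Combined rate is 1/17 per hour.
Known contribution: 1/34 per hour.
So roofer C's rate is 1/17 − 1/34 = 1/34, meaning 34 hours alone.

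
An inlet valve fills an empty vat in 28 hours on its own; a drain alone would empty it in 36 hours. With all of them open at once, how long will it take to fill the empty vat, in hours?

126 hours

Net rate = 1/28 − 1/36 = (9 − 7)/252 = 2/252 = 1/126 per hour.
Filling time = 1 ÷ (1/126) = 126 hours.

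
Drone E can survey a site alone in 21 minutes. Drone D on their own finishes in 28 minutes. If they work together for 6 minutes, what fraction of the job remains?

1/2

Combined rate: 1/21 + 1/28 = (4 + 3)/84 = 7/84 = 1/12 per minute.
In 6 minutes they complete 6·1/12 = 1/2 of the job.
So 1/2 remains.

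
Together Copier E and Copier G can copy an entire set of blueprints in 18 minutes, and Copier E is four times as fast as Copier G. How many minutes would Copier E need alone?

Let Copier G's rate be r; then Copier E's rate is 4r, so together (4 + 1)r = 5r = 1/18.
Thus r = 1/90 per minute.
Copier G alone: 90 minutes; Copier E alone: 45/2 minutes.

45/2 minutes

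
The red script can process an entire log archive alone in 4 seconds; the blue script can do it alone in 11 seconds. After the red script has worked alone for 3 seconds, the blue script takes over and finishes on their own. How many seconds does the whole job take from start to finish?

23/4 seconds

In 3 seconds the red script does 3/4 of the job, leaving 1/4.
The blue script works at 1/11 per second, so finishing takes 1/4 ÷ 1/11 = 11/4 seconds.
Total time = 3 + 11/4 = 23/4 seconds.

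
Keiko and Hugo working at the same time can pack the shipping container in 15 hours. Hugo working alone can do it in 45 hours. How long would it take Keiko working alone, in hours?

Combined rate is 1/15 per hour.
Known contribution: 1/45 per hour.
So Keiko's rate is 1/15 − 1/45 = 2/45, meaning 45/2 hours alone.

45/2 hours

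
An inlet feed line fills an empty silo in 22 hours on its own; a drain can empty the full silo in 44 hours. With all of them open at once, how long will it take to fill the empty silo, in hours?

44 hours

Net rate = 1/22 − 1/44 = (2 − 1)/44 = 1/44 per hour.
Filling time = 1 ÷ (1/44) = 44 hours.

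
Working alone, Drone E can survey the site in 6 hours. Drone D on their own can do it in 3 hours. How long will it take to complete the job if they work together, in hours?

2 hours

With two workers the combined time is the product over the sum: 6·3/(6+3) = 18/9 = 2 hours.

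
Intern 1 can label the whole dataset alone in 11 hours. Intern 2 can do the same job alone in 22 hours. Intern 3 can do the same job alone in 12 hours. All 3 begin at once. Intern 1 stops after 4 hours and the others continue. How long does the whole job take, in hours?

84/17 hours

In the first 4 hours the combined rate is 29/132, so 29/33 of the job is done, leaving 4/33.
After intern 1 leaves the rate is 17/132 per hour; the remaining 4/33 takes 16/17 hours.
Total = 4 + 16/17 = 84/17 hours.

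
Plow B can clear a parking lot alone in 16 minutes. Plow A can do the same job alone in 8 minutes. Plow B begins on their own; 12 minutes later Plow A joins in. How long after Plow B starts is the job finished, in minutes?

40/3 minutes

In the first 12 minutes Plow B alone does 12/16 = 3/4 of the job, leaving 1/4.
Once everyone is working, combined rate: 1/16 + 1/8 = (1 + 2)/16 = 3/16 per minute.
Remaining 1/4 at 3/16 per minute takes 4/3 minutes.
Total from the start = 12 + 4/3 = 40/3 minutes.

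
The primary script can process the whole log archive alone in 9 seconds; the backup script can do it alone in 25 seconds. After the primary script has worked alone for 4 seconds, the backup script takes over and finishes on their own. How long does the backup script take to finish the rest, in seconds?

125/9 seconds

In 4 seconds the primary script does 4/9 of the job, leaving 5/9.
The backup script works at 1/25 per second, so finishing takes 5/9 ÷ 1/25 = 125/9 seconds.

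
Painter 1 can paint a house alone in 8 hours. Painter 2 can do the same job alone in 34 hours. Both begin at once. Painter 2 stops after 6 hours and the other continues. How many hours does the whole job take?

112/17 hours

In the first 6 hours the combined rate is 21/136, so 63/68 of the job is done, leaving 5/68.
After Painter 2 leaves the rate is 1/8 per hour; the remaining 5/68 takes 10/17 hours.
Total = 6 + 10/17 = 112/17 hours.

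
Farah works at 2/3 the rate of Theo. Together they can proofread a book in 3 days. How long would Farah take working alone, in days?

15/2 days

Let Theo's rate be r; then Farah's rate is (2/3)r, so together (2/3 + 1)r = (5/3)r = 1/3.
Thus r = 1/5 per day.
Theo alone: 5 days; Farah alone: 15/2 days.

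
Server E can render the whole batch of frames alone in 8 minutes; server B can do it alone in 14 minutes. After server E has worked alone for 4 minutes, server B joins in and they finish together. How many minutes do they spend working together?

28/11 minutes

In 4 minutes server E does 4/8 = 1/2 of the job, leaving 1/2.
Server E and server B together work at 11/56 per minute, so finishing takes 1/2 ÷ 11/56 = 28/11 minutes.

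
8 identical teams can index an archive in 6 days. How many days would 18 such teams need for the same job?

Total work is 8·6 = 48 team-days.
With 18 teams: 48/18 = 8/3 days.

8/3 days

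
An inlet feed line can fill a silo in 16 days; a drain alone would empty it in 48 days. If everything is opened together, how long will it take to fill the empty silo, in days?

24 days

Net rate = 1/16 − 1/48 = (3 − 1)/48 = 2/48 = 1/24 per day.
Filling time = 1 ÷ (1/24) = 24 days.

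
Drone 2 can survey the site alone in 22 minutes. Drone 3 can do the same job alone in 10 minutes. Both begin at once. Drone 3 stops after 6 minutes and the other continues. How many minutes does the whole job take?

In the first 6 minutes the combined rate is 8/55, so 48/55 of the job is done, leaving 7/55.
After Drone 3 leaves the rate is 1/22 per minute; the remaining 7/55 takes 14/5 minutes.
Total = 6 + 14/5 = 44/5 minutes.

44/5 minutes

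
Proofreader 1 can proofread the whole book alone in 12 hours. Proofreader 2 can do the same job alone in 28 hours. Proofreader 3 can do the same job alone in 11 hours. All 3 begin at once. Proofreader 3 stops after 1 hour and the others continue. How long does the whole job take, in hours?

84/11 hours

In the first 1 hour the combined rate is 97/462, so 97/462 of the job is done, leaving 365/462.
After Proofreader 3 leaves the rate is 5/42 per hour; the remaining 365/462 takes 73/11 hours.
Total = 1 + 73/11 = 84/11 hours.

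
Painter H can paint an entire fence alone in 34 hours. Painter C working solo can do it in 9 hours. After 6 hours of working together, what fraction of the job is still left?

8/51

Combined rate: 1/34 + 1/9 = (9 + 34)/306 = 43/306 per hour.
In 6 hours they complete 6·43/306 = 43/51 of the job.
So 8/51 remains.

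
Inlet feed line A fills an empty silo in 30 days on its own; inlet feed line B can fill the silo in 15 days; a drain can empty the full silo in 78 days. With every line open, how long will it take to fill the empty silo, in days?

Net rate = 1/30 + 1/15 − 1/78 = (13 + 26 − 5)/390 = 34/390 = 17/195 per day.
Filling time = 1 ÷ (17/195) = 195/17 days.

195/17 days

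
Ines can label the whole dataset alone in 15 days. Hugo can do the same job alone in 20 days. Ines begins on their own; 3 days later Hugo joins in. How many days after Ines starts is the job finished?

69/7 days

In the first 3 days Ines alone does 3/15 = 1/5 of the job, leaving 4/5.
Once everyone is working, combined rate: 1/15 + 1/20 = (4 + 3)/60 = 7/60 per day.
Remaining 4/5 at 7/60 per day takes 48/7 days.
Total from the start = 3 + 48/7 = 69/7 days.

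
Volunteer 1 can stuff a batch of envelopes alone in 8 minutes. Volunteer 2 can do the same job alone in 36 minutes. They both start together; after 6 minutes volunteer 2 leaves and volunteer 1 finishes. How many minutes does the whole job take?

20/3 minutes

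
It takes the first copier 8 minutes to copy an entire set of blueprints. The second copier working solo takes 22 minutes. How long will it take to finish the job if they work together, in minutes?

Combined rate: 1/8 + 1/22 = (11 + 4)/88 = 15/88 per minute.
Time = 1 ÷ (15/88) = 88/15 minutes.

88/15 minutes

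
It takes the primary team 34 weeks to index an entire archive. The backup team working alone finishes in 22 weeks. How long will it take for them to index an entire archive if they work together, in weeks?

Combined rate: 1/34 + 1/22 = (11 + 17)/374 = 28/374 = 14/187 per week.
Time = 1 ÷ (14/187) = 187/14 weeks.

187/14 weeks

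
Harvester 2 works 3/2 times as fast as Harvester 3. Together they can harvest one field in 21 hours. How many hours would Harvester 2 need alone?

Let Harvester 3's rate be r; then Harvester 2's rate is (3/2)r, so together (3/2 + 1)r = (5/2)r = 1/21.
Thus r = 2/105 per hour.
Harvester 3 alone: 105/2 hours; Harvester 2 alone: 35 hours.

35 hours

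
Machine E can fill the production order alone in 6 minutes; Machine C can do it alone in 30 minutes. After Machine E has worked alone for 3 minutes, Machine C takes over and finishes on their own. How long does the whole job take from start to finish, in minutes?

18 minutes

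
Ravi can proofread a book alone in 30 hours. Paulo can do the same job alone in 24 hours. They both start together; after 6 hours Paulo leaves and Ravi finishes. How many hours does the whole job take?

45/2 hours

In the first 6 hours the combined rate is 3/40, so 9/20 of the job is done, leaving 11/20.
After Paulo leaves the rate is 1/30 per hour; the remaining 11/20 takes 33/2 hours.
Total = 6 + 33/2 = 45/2 hours.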